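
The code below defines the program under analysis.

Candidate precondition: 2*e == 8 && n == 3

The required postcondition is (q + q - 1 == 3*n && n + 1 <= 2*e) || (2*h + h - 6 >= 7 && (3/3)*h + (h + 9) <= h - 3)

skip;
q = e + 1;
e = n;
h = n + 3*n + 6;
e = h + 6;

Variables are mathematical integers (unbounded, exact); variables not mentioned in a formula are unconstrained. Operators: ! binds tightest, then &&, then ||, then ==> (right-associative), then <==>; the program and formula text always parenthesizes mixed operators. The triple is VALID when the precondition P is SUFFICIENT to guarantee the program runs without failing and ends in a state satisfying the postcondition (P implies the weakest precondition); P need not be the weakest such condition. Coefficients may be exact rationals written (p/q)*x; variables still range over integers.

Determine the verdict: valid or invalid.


Working backward. After the program, the postcondition (q + q - 1 == 3*n && n + 1 <= 2*e) || (2*h + h - 6 >= 7 && (3/3)*h + (h + 9) <= h - 3) must hold; in canonical form it is (2*q == 3*n + 1 && n <= 2*e - 1) || (3*h >= 13 && h <= -12).
Before e := h + 6: (2*q == 3*n + 1 && n <= 2*h + 11) || (3*h >= 13 && h <= -12)
Before h := n + 3*n + 6: (2*q == 3*n + 1 && 7*n >= -23) || (12*n >= -5 && 4*n <= -18)
Before e := n: (2*q == 3*n + 1 && 7*n >= -23) || (12*n >= -5 && 4*n <= -18)
Before q := e + 1: (2*e == 3*n - 1 && 7*n >= -23) || (12*n >= -5 && 4*n <= -18)
Before skip: (2*e == 3*n - 1 && 7*n >= -23) || (12*n >= -5 && 4*n <= -18)
The weakest precondition is (2*e == 3*n - 1 && 7*n >= -23) || (12*n >= -5 && 4*n <= -18).
Check whether 2*e == 8 && n == 3 implies it.
Every state satisfying the precondition satisfies the weakest precondition: the implication holds.
Answer: valid


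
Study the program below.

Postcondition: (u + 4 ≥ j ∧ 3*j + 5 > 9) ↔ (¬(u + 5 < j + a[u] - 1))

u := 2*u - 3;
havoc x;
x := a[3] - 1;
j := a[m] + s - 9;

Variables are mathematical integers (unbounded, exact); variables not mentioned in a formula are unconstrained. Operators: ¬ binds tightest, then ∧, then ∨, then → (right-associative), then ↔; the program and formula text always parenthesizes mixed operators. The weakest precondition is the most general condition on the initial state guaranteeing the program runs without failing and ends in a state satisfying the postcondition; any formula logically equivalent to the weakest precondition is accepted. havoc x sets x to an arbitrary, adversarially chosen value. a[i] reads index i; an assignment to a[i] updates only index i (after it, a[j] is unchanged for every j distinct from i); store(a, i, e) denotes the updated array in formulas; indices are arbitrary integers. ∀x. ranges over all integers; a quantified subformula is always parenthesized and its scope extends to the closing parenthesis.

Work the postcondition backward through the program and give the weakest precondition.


Working backward. After the program, the postcondition (u + 4 ≥ j ∧ 3*j + 5 > 9) ↔ (¬(u + 5 < j + a[u] - 1)) must hold; in canonical form it is (u ≥ j - 4 ∧ 3*j > 4) ↔ (¬(u < a[u] + j - 6)).
Before j := a[m] + s - 9: (u ≥ a[m] + s - 13 ∧ 3*a[m] + 3*s > 31) ↔ (¬(u < a[m] + a[u] + s - 15))
Before x := a[3] - 1: (u ≥ a[m] + s - 13 ∧ 3*a[m] + 3*s > 31) ↔ (¬(u < a[m] + a[u] + s - 15))
Before havoc x: (u ≥ a[m] + s - 13 ∧ 3*a[m] + 3*s > 31) ↔ (¬(u < a[m] + a[u] + s - 15))
Before u := 2*u - 3: (2*u ≥ a[m] + s - 10 ∧ 3*a[m] + 3*s > 31) ↔ (¬(2*u < a[2*u - 3] + a[m] + s - 12))
Answer: WP = (2*u ≥ a[m] + s - 10 ∧ 3*a[m] + 3*s > 31) ↔ (¬(2*u < a[2*u - 3] + a[m] + s - 12))


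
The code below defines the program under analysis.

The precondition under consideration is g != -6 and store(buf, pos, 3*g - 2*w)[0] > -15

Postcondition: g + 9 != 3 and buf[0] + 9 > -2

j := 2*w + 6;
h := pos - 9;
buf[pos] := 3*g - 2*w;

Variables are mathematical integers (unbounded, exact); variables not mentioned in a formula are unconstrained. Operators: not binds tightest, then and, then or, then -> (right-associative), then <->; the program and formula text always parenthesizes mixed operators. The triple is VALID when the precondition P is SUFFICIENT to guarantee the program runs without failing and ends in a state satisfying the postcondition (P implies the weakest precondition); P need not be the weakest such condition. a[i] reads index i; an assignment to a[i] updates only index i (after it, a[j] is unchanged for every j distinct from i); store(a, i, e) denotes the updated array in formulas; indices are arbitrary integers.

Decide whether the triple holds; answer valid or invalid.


Working backward. After the program, the postcondition g + 9 != 3 and buf[0] + 9 > -2 must hold; in canonical form it is g != -6 and buf[0] > -11.
Before buf[pos] := 3*g - 2*w: g != -6 and store(buf, pos, 3*g - 2*w)[0] > -11
Before h := pos - 9: g != -6 and store(buf, pos, 3*g - 2*w)[0] > -11
Before j := 2*w + 6: g != -6 and store(buf, pos, 3*g - 2*w)[0] > -11
The weakest precondition is g != -6 and store(buf, pos, 3*g - 2*w)[0] > -11.
Check whether g != -6 and store(buf, pos, 3*g - 2*w)[0] > -15 implies it.
Countermodel: at the initial state buf = {[0] = -11, [3] = 2, elsewhere 2}, g = 0, pos = 3, w = 15215, the precondition holds but the weakest precondition fails.
Answer: invalid


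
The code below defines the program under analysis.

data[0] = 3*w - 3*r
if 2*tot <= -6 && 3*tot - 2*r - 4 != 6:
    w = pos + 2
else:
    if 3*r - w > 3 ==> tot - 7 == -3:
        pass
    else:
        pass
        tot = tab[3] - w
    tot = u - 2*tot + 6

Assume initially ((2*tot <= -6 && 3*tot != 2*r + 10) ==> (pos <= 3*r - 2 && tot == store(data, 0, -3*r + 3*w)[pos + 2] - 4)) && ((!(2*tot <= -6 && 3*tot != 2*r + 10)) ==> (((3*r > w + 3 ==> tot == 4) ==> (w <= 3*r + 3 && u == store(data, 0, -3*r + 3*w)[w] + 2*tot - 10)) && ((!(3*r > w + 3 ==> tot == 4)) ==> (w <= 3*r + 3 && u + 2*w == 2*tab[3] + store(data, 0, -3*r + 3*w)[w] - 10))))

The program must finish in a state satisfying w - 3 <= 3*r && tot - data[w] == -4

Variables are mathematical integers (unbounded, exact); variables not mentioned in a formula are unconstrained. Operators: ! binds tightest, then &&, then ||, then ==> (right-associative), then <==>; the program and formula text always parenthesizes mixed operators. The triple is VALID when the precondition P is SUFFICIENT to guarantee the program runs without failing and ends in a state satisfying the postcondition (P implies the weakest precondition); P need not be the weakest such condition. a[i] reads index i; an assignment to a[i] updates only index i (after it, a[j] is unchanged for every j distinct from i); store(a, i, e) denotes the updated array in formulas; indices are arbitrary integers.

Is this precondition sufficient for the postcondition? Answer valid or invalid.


Working backward. After the program, the postcondition w - 3 <= 3*r && tot - data[w] == -4 must hold; in canonical form it is w <= 3*r + 3 && tot == data[w] - 4.
Then branch requires pos <= 3*r + 1 && tot == data[pos + 2] - 4; else branch requires ((3*r > w + 3 ==> tot == 4) ==> (w <= 3*r + 3 && u == data[w] + 2*tot - 10)) && ((!(3*r > w + 3 ==> tot == 4)) ==> (w <= 3*r + 3 && u + 2*w == data[w] + 2*tab[3] - 10)).
Before the if: ((2*tot <= -6 && 3*tot != 2*r + 10) ==> (pos <= 3*r + 1 && tot == data[pos + 2] - 4)) && ((!(2*tot <= -6 && 3*tot != 2*r + 10)) ==> (((3*r > w + 3 ==> tot == 4) ==> (w <= 3*r + 3 && u == data[w] + 2*tot - 10)) && ((!(3*r > w + 3 ==> tot == 4)) ==> (w <= 3*r + 3 && u + 2*w == data[w] + 2*tab[3] - 10))))
Before data[0] := 3*w - 3*r: ((2*tot <= -6 && 3*tot != 2*r + 10) ==> (pos <= 3*r + 1 && tot == store(data, 0, -3*r + 3*w)[pos + 2] - 4)) && ((!(2*tot <= -6 && 3*tot != 2*r + 10)) ==> (((3*r > w + 3 ==> tot == 4) ==> (w <= 3*r + 3 && u == store(data, 0, -3*r + 3*w)[w] + 2*tot - 10)) && ((!(3*r > w + 3 ==> tot == 4)) ==> (w <= 3*r + 3 && u + 2*w == 2*tab[3] + store(data, 0, -3*r + 3*w)[w] - 10))))
The weakest precondition is ((2*tot <= -6 && 3*tot != 2*r + 10) ==> (pos <= 3*r + 1 && tot == store(data, 0, -3*r + 3*w)[pos + 2] - 4)) && ((!(2*tot <= -6 && 3*tot != 2*r + 10)) ==> (((3*r > w + 3 ==> tot == 4) ==> (w <= 3*r + 3 && u == store(data, 0, -3*r + 3*w)[w] + 2*tot - 10)) && ((!(3*r > w + 3 ==> tot == 4)) ==> (w <= 3*r + 3 && u + 2*w == 2*tab[3] + store(data, 0, -3*r + 3*w)[w] - 10)))).
Check whether ((2*tot <= -6 && 3*tot != 2*r + 10) ==> (pos <= 3*r - 2 && tot == store(data, 0, -3*r + 3*w)[pos + 2] - 4)) && ((!(2*tot <= -6 && 3*tot != 2*r + 10)) ==> (((3*r > w + 3 ==> tot == 4) ==> (w <= 3*r + 3 && u == store(data, 0, -3*r + 3*w)[w] + 2*tot - 10)) && ((!(3*r > w + 3 ==> tot == 4)) ==> (w <= 3*r + 3 && u + 2*w == 2*tab[3] + store(data, 0, -3*r + 3*w)[w] - 10)))) implies it.
Every state satisfying the precondition satisfies the weakest precondition: the implication holds.
Answer: valid


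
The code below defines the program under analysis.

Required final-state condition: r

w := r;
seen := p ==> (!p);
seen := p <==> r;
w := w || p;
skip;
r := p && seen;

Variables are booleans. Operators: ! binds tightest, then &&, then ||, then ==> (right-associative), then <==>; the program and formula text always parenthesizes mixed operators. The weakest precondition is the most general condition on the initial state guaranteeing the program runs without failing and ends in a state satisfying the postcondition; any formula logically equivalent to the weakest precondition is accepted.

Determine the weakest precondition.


Working backward. After the program, r must hold.
Before r := p && seen: p && seen
Before skip: p && seen
Before w := w || p: p && seen
Before seen := p <==> r: p && (p <==> r)
Before seen := p ==> (!p): p && (p <==> r)
Before w := r: p && (p <==> r)
Answer: WP = p && (p <==> r)


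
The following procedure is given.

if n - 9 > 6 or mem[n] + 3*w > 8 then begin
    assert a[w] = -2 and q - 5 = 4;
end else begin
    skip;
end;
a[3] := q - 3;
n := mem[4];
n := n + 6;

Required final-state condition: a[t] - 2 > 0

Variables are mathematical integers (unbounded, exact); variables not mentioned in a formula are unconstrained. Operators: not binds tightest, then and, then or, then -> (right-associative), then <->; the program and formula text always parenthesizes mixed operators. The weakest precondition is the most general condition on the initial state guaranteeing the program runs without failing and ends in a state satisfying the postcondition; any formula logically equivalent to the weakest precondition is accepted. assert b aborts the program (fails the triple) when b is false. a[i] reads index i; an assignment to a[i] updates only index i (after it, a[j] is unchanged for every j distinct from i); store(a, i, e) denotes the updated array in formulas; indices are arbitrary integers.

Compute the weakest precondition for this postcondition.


Working backward. After the program, the postcondition a[t] - 2 > 0 must hold; in canonical form it is a[t] > 2.
Before n := n + 6: a[t] > 2
Before n := mem[4]: a[t] > 2
Before a[3] := q - 3: store(a, 3, q - 3)[t] > 2
Then branch requires a[w] = -2 and q = 9 and store(a, 3, q - 3)[t] > 2; else branch requires store(a, 3, q - 3)[t] > 2.
Before the if: ((n > 15 or mem[n] + 3*w > 8) -> (a[w] = -2 and q = 9 and store(a, 3, q - 3)[t] > 2)) and ((not (n > 15 or mem[n] + 3*w > 8)) -> store(a, 3, q - 3)[t] > 2)
Answer: WP = ((n > 15 or mem[n] + 3*w > 8) -> (a[w] = -2 and q = 9 and store(a, 3, q - 3)[t] > 2)) and ((not (n > 15 or mem[n] + 3*w > 8)) -> store(a, 3, q - 3)[t] > 2)


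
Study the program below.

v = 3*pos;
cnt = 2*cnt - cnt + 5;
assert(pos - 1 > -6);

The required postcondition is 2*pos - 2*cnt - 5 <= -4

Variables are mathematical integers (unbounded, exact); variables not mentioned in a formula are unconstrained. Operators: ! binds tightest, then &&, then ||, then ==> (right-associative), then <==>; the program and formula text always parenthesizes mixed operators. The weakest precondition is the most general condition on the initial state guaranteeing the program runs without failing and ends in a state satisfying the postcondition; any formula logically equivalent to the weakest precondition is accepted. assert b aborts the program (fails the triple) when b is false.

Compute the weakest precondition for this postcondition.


Working backward. After the program, the postcondition 2*pos - 2*cnt - 5 <= -4 must hold; in canonical form it is 2*pos <= 2*cnt + 1.
Before assert pos - 1 > -6: pos > -5 && 2*pos <= 2*cnt + 1
Before cnt := 2*cnt - cnt + 5: pos > -5 && 2*pos <= 2*cnt + 11
Before v := 3*pos: pos > -5 && 2*pos <= 2*cnt + 11
Answer: WP = pos > -5 && 2*pos <= 2*cnt + 11


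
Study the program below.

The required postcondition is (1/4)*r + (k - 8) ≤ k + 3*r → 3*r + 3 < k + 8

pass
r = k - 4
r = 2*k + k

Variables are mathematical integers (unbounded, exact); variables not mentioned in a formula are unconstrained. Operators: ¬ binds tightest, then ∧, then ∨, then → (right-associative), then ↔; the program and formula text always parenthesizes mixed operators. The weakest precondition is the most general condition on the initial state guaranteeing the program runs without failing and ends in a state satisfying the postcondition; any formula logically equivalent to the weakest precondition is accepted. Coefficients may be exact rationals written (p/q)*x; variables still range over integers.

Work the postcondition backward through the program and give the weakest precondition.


Working backward. After the program, the postcondition (1/4)*r + (k - 8) ≤ k + 3*r → 3*r + 3 < k + 8 must hold; in canonical form it is (11/4)*r ≥ -8 → 3*r < k + 5.
Before r := 2*k + k: (33/4)*k ≥ -8 → 8*k < 5
Before r := k - 4: (33/4)*k ≥ -8 → 8*k < 5
Before skip: (33/4)*k ≥ -8 → 8*k < 5
Answer: WP = (33/4)*k ≥ -8 → 8*k < 5


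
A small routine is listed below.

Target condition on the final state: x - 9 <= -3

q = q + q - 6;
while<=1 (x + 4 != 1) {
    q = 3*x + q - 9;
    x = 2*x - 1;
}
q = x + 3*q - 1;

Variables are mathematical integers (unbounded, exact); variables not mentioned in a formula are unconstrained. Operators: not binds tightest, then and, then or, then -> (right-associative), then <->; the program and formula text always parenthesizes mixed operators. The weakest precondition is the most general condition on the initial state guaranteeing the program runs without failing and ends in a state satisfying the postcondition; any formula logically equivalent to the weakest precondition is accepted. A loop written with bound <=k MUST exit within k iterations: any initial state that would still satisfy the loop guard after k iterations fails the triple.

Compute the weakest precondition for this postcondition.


Working backward. After the program, the postcondition x - 9 <= -3 must hold; in canonical form it is x <= 6.
Before q := x + 3*q - 1: x <= 6
Before the loop (bound <=1), unroll the exhaustion recursion (WP_0 = exit-now case; WP_j = one more guarded iteration, up to j = 1):
  WP_0: (not (x != -3)) and x <= 6
  WP_1: (x != -3 -> ((not (2*x != -2)) and 2*x <= 7)) and ((not (x != -3)) -> x <= 6)
So before the loop: (x != -3 -> ((not (2*x != -2)) and 2*x <= 7)) and ((not (x != -3)) -> x <= 6)
Before q := q + q - 6: (x != -3 -> ((not (2*x != -2)) and 2*x <= 7)) and ((not (x != -3)) -> x <= 6)
Answer: WP = (x != -3 -> ((not (2*x != -2)) and 2*x <= 7)) and ((not (x != -3)) -> x <= 6)


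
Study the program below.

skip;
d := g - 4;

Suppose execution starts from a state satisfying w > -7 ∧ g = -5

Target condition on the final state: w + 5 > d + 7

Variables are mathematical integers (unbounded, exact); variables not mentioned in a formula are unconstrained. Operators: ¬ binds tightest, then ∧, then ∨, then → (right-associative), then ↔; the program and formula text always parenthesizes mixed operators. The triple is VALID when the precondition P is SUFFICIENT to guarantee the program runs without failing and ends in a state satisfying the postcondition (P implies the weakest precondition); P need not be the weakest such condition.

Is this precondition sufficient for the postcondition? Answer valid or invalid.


Working backward. After the program, the postcondition w + 5 > d + 7 must hold; in canonical form it is w > d + 2.
Before d := g - 4: w > g - 2
Before skip: w > g - 2
The weakest precondition is w > g - 2.
Check whether w > -7 ∧ g = -5 implies it.
Every state satisfying the precondition satisfies the weakest precondition: the implication holds.
Answer: valid


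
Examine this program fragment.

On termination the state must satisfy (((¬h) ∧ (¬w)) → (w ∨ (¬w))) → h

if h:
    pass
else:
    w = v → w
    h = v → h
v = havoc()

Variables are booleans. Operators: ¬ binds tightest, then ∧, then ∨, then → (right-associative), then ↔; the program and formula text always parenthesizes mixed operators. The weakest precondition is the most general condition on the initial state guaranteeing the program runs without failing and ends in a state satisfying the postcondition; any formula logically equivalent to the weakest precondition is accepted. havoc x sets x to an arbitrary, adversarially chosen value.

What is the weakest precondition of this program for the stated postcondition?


Working backward. After the program, the postcondition (((¬h) ∧ (¬w)) → (w ∨ (¬w))) → h must hold; in canonical form it is h.
Before havoc v: h
Then branch requires h; else branch requires v → h.
Before the if: (¬h) → (v → h)
Answer: WP = (¬h) → (v → h)


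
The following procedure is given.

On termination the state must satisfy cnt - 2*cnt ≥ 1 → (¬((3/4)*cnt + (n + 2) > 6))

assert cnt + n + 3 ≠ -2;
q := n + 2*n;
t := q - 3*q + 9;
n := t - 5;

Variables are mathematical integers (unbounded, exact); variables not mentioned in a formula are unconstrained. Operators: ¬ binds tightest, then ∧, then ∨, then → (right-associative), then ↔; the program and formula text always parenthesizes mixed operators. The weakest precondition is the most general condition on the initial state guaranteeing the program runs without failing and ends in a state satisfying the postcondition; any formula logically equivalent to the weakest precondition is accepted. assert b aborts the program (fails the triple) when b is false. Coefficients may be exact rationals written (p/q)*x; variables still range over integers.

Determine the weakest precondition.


Working backward. After the program, the postcondition cnt - 2*cnt ≥ 1 → (¬((3/4)*cnt + (n + 2) > 6)) must hold; in canonical form it is cnt ≤ -1 → (¬((3/4)*cnt + n > 4)).
Before n := t - 5: cnt ≤ -1 → (¬((3/4)*cnt + t > 9))
Before t := q - 3*q + 9: cnt ≤ -1 → (¬((3/4)*cnt > 2*q))
Before q := n + 2*n: cnt ≤ -1 → (¬((3/4)*cnt > 6*n))
Before assert cnt + n + 3 ≠ -2: cnt + n ≠ -5 ∧ (cnt ≤ -1 → (¬((3/4)*cnt > 6*n)))
Answer: WP = cnt + n ≠ -5 ∧ (cnt ≤ -1 → (¬((3/4)*cnt > 6*n)))


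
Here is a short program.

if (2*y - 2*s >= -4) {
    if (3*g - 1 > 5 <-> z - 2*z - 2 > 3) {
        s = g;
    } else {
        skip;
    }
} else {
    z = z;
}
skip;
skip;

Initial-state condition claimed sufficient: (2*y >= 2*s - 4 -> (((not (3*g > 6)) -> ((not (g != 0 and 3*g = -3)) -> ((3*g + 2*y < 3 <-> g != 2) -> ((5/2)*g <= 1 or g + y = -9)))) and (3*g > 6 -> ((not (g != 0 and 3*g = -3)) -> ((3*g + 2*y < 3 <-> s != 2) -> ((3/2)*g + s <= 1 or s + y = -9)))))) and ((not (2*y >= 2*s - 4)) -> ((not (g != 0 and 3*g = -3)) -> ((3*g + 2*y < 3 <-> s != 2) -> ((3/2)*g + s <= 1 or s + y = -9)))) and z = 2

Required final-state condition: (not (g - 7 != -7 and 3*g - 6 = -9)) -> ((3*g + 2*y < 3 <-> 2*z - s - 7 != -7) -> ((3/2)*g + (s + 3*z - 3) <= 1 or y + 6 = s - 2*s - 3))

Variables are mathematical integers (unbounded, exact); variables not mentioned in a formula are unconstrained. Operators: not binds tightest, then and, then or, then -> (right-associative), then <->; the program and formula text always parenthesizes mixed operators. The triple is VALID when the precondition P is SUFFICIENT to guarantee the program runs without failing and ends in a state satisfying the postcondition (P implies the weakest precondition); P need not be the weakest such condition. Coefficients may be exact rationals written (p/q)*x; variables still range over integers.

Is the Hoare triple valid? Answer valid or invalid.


Working backward. After the program, the postcondition (not (g - 7 != -7 and 3*g - 6 = -9)) -> ((3*g + 2*y < 3 <-> 2*z - s - 7 != -7) -> ((3/2)*g + (s + 3*z - 3) <= 1 or y + 6 = s - 2*s - 3)) must hold; in canonical form it is (not (g != 0 and 3*g = -3)) -> ((3*g + 2*y < 3 <-> 2*z != s) -> ((3/2)*g + s + 3*z <= 4 or s + y = -9)).
Before skip: (not (g != 0 and 3*g = -3)) -> ((3*g + 2*y < 3 <-> 2*z != s) -> ((3/2)*g + s + 3*z <= 4 or s + y = -9))
Before skip: (not (g != 0 and 3*g = -3)) -> ((3*g + 2*y < 3 <-> 2*z != s) -> ((3/2)*g + s + 3*z <= 4 or s + y = -9))
Then branch requires ((3*g > 6 <-> z < -5) -> ((not (g != 0 and 3*g = -3)) -> ((3*g + 2*y < 3 <-> 2*z != g) -> ((5/2)*g + 3*z <= 4 or g + y = -9)))) and ((not (3*g > 6 <-> z < -5)) -> ((not (g != 0 and 3*g = -3)) -> ((3*g + 2*y < 3 <-> 2*z != s) -> ((3/2)*g + s + 3*z <= 4 or s + y = -9)))); else branch requires (not (g != 0 and 3*g = -3)) -> ((3*g + 2*y < 3 <-> 2*z != s) -> ((3/2)*g + s + 3*z <= 4 or s + y = -9)).
Before the if: (2*y >= 2*s - 4 -> (((3*g > 6 <-> z < -5) -> ((not (g != 0 and 3*g = -3)) -> ((3*g + 2*y < 3 <-> 2*z != g) -> ((5/2)*g + 3*z <= 4 or g + y = -9)))) and ((not (3*g > 6 <-> z < -5)) -> ((not (g != 0 and 3*g = -3)) -> ((3*g + 2*y < 3 <-> 2*z != s) -> ((3/2)*g + s + 3*z <= 4 or s + y = -9)))))) and ((not (2*y >= 2*s - 4)) -> ((not (g != 0 and 3*g = -3)) -> ((3*g + 2*y < 3 <-> 2*z != s) -> ((3/2)*g + s + 3*z <= 4 or s + y = -9))))
The weakest precondition is (2*y >= 2*s - 4 -> (((3*g > 6 <-> z < -5) -> ((not (g != 0 and 3*g = -3)) -> ((3*g + 2*y < 3 <-> 2*z != g) -> ((5/2)*g + 3*z <= 4 or g + y = -9)))) and ((not (3*g > 6 <-> z < -5)) -> ((not (g != 0 and 3*g = -3)) -> ((3*g + 2*y < 3 <-> 2*z != s) -> ((3/2)*g + s + 3*z <= 4 or s + y = -9)))))) and ((not (2*y >= 2*s - 4)) -> ((not (g != 0 and 3*g = -3)) -> ((3*g + 2*y < 3 <-> 2*z != s) -> ((3/2)*g + s + 3*z <= 4 or s + y = -9)))).
Check whether (2*y >= 2*s - 4 -> (((not (3*g > 6)) -> ((not (g != 0 and 3*g = -3)) -> ((3*g + 2*y < 3 <-> g != 2) -> ((5/2)*g <= 1 or g + y = -9)))) and (3*g > 6 -> ((not (g != 0 and 3*g = -3)) -> ((3*g + 2*y < 3 <-> s != 2) -> ((3/2)*g + s <= 1 or s + y = -9)))))) and ((not (2*y >= 2*s - 4)) -> ((not (g != 0 and 3*g = -3)) -> ((3*g + 2*y < 3 <-> s != 2) -> ((3/2)*g + s <= 1 or s + y = -9)))) and z = 2 implies it.
Countermodel: at the initial state g = 4, s = 4, y = -4, z = 2, the precondition holds but the weakest precondition fails.
Answer: invalid


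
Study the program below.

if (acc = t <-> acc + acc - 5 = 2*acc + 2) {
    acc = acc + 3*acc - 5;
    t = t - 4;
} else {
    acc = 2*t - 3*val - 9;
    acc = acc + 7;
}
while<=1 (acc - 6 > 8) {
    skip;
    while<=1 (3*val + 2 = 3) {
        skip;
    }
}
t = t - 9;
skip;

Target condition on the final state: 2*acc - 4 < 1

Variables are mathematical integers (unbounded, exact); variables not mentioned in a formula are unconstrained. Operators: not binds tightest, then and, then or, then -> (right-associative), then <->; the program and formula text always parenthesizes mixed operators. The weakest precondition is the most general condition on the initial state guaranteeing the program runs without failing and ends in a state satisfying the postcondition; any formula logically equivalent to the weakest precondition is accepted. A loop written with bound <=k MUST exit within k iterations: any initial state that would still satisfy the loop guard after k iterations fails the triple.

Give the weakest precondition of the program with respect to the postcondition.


Working backward. After the program, the postcondition 2*acc - 4 < 1 must hold; in canonical form it is 2*acc < 5.
Before skip: 2*acc < 5
Before t := t - 9: 2*acc < 5
Before the loop (bound <=1), unroll the exhaustion recursion (WP_0 = exit-now case; WP_j = one more guarded iteration, up to j = 1):
  WP_0: (not (acc > 14)) and 2*acc < 5
  WP_1: (acc > 14 -> ((3*val = 1 -> ((not (3*val = 1)) and (not (acc > 14)) and 2*acc < 5)) and ((not (3*val = 1)) -> ((not (acc > 14)) and 2*acc < 5)))) and ((not (acc > 14)) -> 2*acc < 5)
So before the loop: (acc > 14 -> ((3*val = 1 -> ((not (3*val = 1)) and (not (acc > 14)) and 2*acc < 5)) and ((not (3*val = 1)) -> ((not (acc > 14)) and 2*acc < 5)))) and ((not (acc > 14)) -> 2*acc < 5)
Then branch requires (4*acc > 19 -> ((3*val = 1 -> ((not (3*val = 1)) and (not (4*acc > 19)) and 8*acc < 15)) and ((not (3*val = 1)) -> ((not (4*acc > 19)) and 8*acc < 15)))) and ((not (4*acc > 19)) -> 8*acc < 15); else branch requires (2*t > 3*val + 16 -> ((3*val = 1 -> ((not (3*val = 1)) and (not (2*t > 3*val + 16)) and 4*t < 6*val + 9)) and ((not (3*val = 1)) -> ((not (2*t > 3*val + 16)) and 4*t < 6*val + 9)))) and ((not (2*t > 3*val + 16)) -> 4*t < 6*val + 9).
Before the if: ((not (acc = t)) -> ((4*acc > 19 -> ((3*val = 1 -> ((not (3*val = 1)) and (not (4*acc > 19)) and 8*acc < 15)) and ((not (3*val = 1)) -> ((not (4*acc > 19)) and 8*acc < 15)))) and ((not (4*acc > 19)) -> 8*acc < 15))) and (acc = t -> ((2*t > 3*val + 16 -> ((3*val = 1 -> ((not (3*val = 1)) and (not (2*t > 3*val + 16)) and 4*t < 6*val + 9)) and ((not (3*val = 1)) -> ((not (2*t > 3*val + 16)) and 4*t < 6*val + 9)))) and ((not (2*t > 3*val + 16)) -> 4*t < 6*val + 9)))
Answer: WP = ((not (acc = t)) -> ((4*acc > 19 -> ((3*val = 1 -> ((not (3*val = 1)) and (not (4*acc > 19)) and 8*acc < 15)) and ((not (3*val = 1)) -> ((not (4*acc > 19)) and 8*acc < 15)))) and ((not (4*acc > 19)) -> 8*acc < 15))) and (acc = t -> ((2*t > 3*val + 16 -> ((3*val = 1 -> ((not (3*val = 1)) and (not (2*t > 3*val + 16)) and 4*t < 6*val + 9)) and ((not (3*val = 1)) -> ((not (2*t > 3*val + 16)) and 4*t < 6*val + 9)))) and ((not (2*t > 3*val + 16)) -> 4*t < 6*val + 9)))


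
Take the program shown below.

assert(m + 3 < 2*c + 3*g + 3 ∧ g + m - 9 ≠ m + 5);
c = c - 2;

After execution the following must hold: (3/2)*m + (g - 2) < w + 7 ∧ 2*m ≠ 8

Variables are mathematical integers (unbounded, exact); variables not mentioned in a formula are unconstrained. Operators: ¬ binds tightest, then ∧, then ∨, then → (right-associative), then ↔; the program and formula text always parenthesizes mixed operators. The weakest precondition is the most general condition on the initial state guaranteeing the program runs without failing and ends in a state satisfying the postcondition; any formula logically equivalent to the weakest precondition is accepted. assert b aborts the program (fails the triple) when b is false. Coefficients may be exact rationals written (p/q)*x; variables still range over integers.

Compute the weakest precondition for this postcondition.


Working backward. After the program, the postcondition (3/2)*m + (g - 2) < w + 7 ∧ 2*m ≠ 8 must hold; in canonical form it is g + (3/2)*m < w + 9 ∧ 2*m ≠ 8.
Before c := c - 2: g + (3/2)*m < w + 9 ∧ 2*m ≠ 8
Before assert m + 3 < 2*c + 3*g + 3 ∧ g + m - 9 ≠ m + 5: m < 2*c + 3*g ∧ g ≠ 14 ∧ g + (3/2)*m < w + 9 ∧ 2*m ≠ 8
Answer: WP = m < 2*c + 3*g ∧ g ≠ 14 ∧ g + (3/2)*m < w + 9 ∧ 2*m ≠ 8


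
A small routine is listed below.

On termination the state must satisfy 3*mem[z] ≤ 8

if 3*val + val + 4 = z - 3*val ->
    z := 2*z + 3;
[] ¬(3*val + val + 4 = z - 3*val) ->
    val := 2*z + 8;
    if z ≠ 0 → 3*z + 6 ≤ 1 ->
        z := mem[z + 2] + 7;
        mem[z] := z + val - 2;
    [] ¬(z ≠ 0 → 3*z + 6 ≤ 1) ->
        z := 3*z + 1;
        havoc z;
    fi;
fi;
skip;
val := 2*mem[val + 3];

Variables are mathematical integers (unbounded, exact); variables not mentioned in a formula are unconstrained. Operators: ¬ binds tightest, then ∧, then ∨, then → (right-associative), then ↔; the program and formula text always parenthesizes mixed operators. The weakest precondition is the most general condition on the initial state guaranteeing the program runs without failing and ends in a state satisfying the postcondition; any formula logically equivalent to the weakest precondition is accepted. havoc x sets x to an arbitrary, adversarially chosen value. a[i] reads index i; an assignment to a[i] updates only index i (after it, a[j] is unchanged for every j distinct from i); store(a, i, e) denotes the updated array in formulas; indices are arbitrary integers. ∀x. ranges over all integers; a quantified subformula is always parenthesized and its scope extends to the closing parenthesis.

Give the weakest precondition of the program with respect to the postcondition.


Working backward. After the program, 3*mem[z] ≤ 8 must hold.
Before val := 2*mem[val + 3]: 3*mem[z] ≤ 8
Before skip: 3*mem[z] ≤ 8
Then branch requires 3*mem[2*z + 3] ≤ 8; else branch requires ((z ≠ 0 → 3*z ≤ -5) → 3*store(mem, mem[z + 2] + 7, mem[z + 2] + 2*z + 13)[mem[z + 2] + 7] ≤ 8) ∧ ((¬(z ≠ 0 → 3*z ≤ -5)) → (∀z_1. 3*mem[z_1] ≤ 8)).
Before the if: (7*val = z - 4 → 3*mem[2*z + 3] ≤ 8) ∧ ((¬(7*val = z - 4)) → (((z ≠ 0 → 3*z ≤ -5) → 3*store(mem, mem[z + 2] + 7, mem[z + 2] + 2*z + 13)[mem[z + 2] + 7] ≤ 8) ∧ ((¬(z ≠ 0 → 3*z ≤ -5)) → (∀z_1. 3*mem[z_1] ≤ 8))))
Answer: WP = (7*val = z - 4 → 3*mem[2*z + 3] ≤ 8) ∧ ((¬(7*val = z - 4)) → (((z ≠ 0 → 3*z ≤ -5) → 3*store(mem, mem[z + 2] + 7, mem[z + 2] + 2*z + 13)[mem[z + 2] + 7] ≤ 8) ∧ ((¬(z ≠ 0 → 3*z ≤ -5)) → (∀z_1. 3*mem[z_1] ≤ 8))))


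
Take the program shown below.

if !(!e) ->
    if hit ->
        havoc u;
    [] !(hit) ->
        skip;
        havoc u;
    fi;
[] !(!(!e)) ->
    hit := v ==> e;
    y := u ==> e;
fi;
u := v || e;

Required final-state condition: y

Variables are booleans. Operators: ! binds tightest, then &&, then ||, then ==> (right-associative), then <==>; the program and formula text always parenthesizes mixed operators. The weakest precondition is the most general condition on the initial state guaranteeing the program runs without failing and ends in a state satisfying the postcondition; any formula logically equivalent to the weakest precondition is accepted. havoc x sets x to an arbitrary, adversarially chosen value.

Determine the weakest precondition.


Working backward. After the program, y must hold.
Before u := v || e: y
Then branch requires (hit ==> y) && ((!hit) ==> y); else branch requires u ==> e.
Before the if: (e ==> ((hit ==> y) && ((!hit) ==> y))) && ((!e) ==> (u ==> e))
Answer: WP = (e ==> ((hit ==> y) && ((!hit) ==> y))) && ((!e) ==> (u ==> e))


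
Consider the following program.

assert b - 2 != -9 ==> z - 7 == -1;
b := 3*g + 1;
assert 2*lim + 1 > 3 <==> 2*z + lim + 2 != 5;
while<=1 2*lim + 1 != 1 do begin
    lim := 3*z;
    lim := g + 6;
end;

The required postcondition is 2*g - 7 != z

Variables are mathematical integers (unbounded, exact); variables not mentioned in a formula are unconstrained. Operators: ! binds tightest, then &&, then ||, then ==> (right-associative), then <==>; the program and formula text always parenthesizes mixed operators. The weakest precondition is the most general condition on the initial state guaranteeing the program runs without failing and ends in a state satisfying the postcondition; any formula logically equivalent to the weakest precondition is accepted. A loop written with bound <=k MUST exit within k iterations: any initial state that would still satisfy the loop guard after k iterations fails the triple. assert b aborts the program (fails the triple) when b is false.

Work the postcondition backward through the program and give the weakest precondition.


Working backward. After the program, the postcondition 2*g - 7 != z must hold; in canonical form it is 2*g != z + 7.
Before the loop (bound <=1), unroll the exhaustion recursion (WP_0 = exit-now case; WP_j = one more guarded iteration, up to j = 1):
  WP_0: (!(2*lim != 0)) && 2*g != z + 7
  WP_1: (2*lim != 0 ==> ((!(2*g != -12)) && 2*g != z + 7)) && ((!(2*lim != 0)) ==> 2*g != z + 7)
So before the loop: (2*lim != 0 ==> ((!(2*g != -12)) && 2*g != z + 7)) && ((!(2*lim != 0)) ==> 2*g != z + 7)
Before assert 2*lim + 1 > 3 <==> 2*z + lim + 2 != 5: (2*lim > 2 <==> lim + 2*z != 3) && (2*lim != 0 ==> ((!(2*g != -12)) && 2*g != z + 7)) && ((!(2*lim != 0)) ==> 2*g != z + 7)
Before b := 3*g + 1: (2*lim > 2 <==> lim + 2*z != 3) && (2*lim != 0 ==> ((!(2*g != -12)) && 2*g != z + 7)) && ((!(2*lim != 0)) ==> 2*g != z + 7)
Before assert b - 2 != -9 ==> z - 7 == -1: (b != -7 ==> z == 6) && (2*lim > 2 <==> lim + 2*z != 3) && (2*lim != 0 ==> ((!(2*g != -12)) && 2*g != z + 7)) && ((!(2*lim != 0)) ==> 2*g != z + 7)
Answer: WP = (b != -7 ==> z == 6) && (2*lim > 2 <==> lim + 2*z != 3) && (2*lim != 0 ==> ((!(2*g != -12)) && 2*g != z + 7)) && ((!(2*lim != 0)) ==> 2*g != z + 7)


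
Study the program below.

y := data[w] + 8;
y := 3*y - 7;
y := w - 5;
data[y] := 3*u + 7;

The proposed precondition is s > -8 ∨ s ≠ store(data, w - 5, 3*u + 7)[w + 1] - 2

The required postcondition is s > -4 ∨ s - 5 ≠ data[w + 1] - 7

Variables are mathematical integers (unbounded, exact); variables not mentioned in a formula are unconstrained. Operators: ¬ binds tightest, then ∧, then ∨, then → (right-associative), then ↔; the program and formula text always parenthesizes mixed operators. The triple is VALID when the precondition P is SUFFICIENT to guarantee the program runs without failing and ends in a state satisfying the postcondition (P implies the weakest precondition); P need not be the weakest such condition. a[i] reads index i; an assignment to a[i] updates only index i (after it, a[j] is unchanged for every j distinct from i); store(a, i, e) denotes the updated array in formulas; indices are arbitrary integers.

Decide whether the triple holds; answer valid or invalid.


Working backward. After the program, the postcondition s > -4 ∨ s - 5 ≠ data[w + 1] - 7 must hold; in canonical form it is s > -4 ∨ s ≠ data[w + 1] - 2.
Before data[y] := 3*u + 7: s > -4 ∨ s ≠ store(data, y, 3*u + 7)[w + 1] - 2
Before y := w - 5: s > -4 ∨ s ≠ store(data, w - 5, 3*u + 7)[w + 1] - 2
Before y := 3*y - 7: s > -4 ∨ s ≠ store(data, w - 5, 3*u + 7)[w + 1] - 2
Before y := data[w] + 8: s > -4 ∨ s ≠ store(data, w - 5, 3*u + 7)[w + 1] - 2
The weakest precondition is s > -4 ∨ s ≠ store(data, w - 5, 3*u + 7)[w + 1] - 2.
Check whether s > -8 ∨ s ≠ store(data, w - 5, 3*u + 7)[w + 1] - 2 implies it.
Countermodel: at the initial state data = {[-5] = 2, [1] = -2, elsewhere 2}, s = -4, u = 0, w = 0, the precondition holds but the weakest precondition fails.
Answer: invalid


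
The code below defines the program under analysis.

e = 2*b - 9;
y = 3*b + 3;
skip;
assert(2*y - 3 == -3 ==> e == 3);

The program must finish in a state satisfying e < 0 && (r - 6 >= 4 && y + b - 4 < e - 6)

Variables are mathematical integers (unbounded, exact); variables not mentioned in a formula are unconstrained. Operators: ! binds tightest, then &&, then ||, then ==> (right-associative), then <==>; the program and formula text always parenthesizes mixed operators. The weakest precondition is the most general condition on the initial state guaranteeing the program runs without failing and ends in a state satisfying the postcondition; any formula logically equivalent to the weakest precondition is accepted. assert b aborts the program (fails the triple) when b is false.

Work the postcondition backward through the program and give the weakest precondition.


Working backward. After the program, the postcondition e < 0 && (r - 6 >= 4 && y + b - 4 < e - 6) must hold; in canonical form it is e < 0 && r >= 10 && b + y < e - 2.
Before assert 2*y - 3 == -3 ==> e == 3: (2*y == 0 ==> e == 3) && e < 0 && r >= 10 && b + y < e - 2
Before skip: (2*y == 0 ==> e == 3) && e < 0 && r >= 10 && b + y < e - 2
Before y := 3*b + 3: (6*b == -6 ==> e == 3) && e < 0 && r >= 10 && 4*b < e - 5
Before e := 2*b - 9: (6*b == -6 ==> 2*b == 12) && 2*b < 9 && r >= 10 && 2*b < -14
Answer: WP = (6*b == -6 ==> 2*b == 12) && 2*b < 9 && r >= 10 && 2*b < -14


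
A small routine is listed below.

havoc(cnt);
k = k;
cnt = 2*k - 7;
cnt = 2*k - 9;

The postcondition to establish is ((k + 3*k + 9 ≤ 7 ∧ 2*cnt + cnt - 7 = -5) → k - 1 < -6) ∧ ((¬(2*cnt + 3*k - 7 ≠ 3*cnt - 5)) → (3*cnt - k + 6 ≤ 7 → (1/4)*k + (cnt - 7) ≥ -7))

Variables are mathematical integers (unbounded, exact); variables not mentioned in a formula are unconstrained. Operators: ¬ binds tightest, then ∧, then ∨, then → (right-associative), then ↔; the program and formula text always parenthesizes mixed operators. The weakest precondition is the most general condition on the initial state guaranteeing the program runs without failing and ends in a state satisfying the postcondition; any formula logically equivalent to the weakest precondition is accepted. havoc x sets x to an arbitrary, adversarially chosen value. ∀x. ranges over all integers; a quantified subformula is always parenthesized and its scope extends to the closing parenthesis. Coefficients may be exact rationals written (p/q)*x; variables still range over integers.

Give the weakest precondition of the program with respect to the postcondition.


Working backward. After the program, the postcondition ((k + 3*k + 9 ≤ 7 ∧ 2*cnt + cnt - 7 = -5) → k - 1 < -6) ∧ ((¬(2*cnt + 3*k - 7 ≠ 3*cnt - 5)) → (3*cnt - k + 6 ≤ 7 → (1/4)*k + (cnt - 7) ≥ -7)) must hold; in canonical form it is ((4*k ≤ -2 ∧ 3*cnt = 2) → k < -5) ∧ ((¬(3*k ≠ cnt + 2)) → (3*cnt ≤ k + 1 → cnt + (1/4)*k ≥ 0)).
Before cnt := 2*k - 9: ((4*k ≤ -2 ∧ 6*k = 29) → k < -5) ∧ ((¬(k ≠ -7)) → (5*k ≤ 28 → (9/4)*k ≥ 9))
Before cnt := 2*k - 7: ((4*k ≤ -2 ∧ 6*k = 29) → k < -5) ∧ ((¬(k ≠ -7)) → (5*k ≤ 28 → (9/4)*k ≥ 9))
Before k := k: ((4*k ≤ -2 ∧ 6*k = 29) → k < -5) ∧ ((¬(k ≠ -7)) → (5*k ≤ 28 → (9/4)*k ≥ 9))
Before havoc cnt: ((4*k ≤ -2 ∧ 6*k = 29) → k < -5) ∧ ((¬(k ≠ -7)) → (5*k ≤ 28 → (9/4)*k ≥ 9))
Answer: WP = ((4*k ≤ -2 ∧ 6*k = 29) → k < -5) ∧ ((¬(k ≠ -7)) → (5*k ≤ 28 → (9/4)*k ≥ 9))


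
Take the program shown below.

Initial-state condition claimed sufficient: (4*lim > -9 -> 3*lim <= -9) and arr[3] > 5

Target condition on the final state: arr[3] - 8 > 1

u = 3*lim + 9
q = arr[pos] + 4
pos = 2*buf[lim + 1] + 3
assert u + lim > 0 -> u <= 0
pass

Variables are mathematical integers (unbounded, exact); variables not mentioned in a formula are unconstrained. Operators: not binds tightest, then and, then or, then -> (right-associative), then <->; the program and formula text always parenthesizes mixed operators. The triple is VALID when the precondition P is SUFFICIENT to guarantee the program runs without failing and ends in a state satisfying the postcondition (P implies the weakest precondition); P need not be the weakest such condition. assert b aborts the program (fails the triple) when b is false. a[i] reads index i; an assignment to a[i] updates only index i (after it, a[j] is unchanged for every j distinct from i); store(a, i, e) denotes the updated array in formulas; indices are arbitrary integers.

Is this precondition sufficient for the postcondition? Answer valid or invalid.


Working backward. After the program, the postcondition arr[3] - 8 > 1 must hold; in canonical form it is arr[3] > 9.
Before skip: arr[3] > 9
Before assert u + lim > 0 -> u <= 0: (lim + u > 0 -> u <= 0) and arr[3] > 9
Before pos := 2*buf[lim + 1] + 3: (lim + u > 0 -> u <= 0) and arr[3] > 9
Before q := arr[pos] + 4: (lim + u > 0 -> u <= 0) and arr[3] > 9
Before u := 3*lim + 9: (4*lim > -9 -> 3*lim <= -9) and arr[3] > 9
The weakest precondition is (4*lim > -9 -> 3*lim <= -9) and arr[3] > 9.
Check whether (4*lim > -9 -> 3*lim <= -9) and arr[3] > 5 implies it.
Countermodel: at the initial state arr = {[3] = 6, elsewhere 6}, lim = -3, the precondition holds but the weakest precondition fails.
Answer: invalid


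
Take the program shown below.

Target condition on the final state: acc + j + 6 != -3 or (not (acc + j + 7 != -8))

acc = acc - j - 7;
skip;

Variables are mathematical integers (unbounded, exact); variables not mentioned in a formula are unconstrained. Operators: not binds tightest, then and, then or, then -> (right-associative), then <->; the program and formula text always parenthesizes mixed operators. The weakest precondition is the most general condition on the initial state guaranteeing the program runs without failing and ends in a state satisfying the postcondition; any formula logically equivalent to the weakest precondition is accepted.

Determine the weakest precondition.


Working backward. After the program, the postcondition acc + j + 6 != -3 or (not (acc + j + 7 != -8)) must hold; in canonical form it is acc + j != -9 or (not (acc + j != -15)).
Before skip: acc + j != -9 or (not (acc + j != -15))
Before acc := acc - j - 7: acc != -2 or (not (acc != -8))
Answer: WP = acc != -2 or (not (acc != -8))
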